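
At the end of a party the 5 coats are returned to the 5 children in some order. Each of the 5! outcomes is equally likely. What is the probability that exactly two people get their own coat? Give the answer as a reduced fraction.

1/6

Favorable outcomes: C(5,2)·!3 = 10·2 = 20.
Total outcomes: 5! = 120.
Probability = 20/120 = 1/6.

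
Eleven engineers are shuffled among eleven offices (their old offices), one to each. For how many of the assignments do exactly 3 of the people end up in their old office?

2447445

Choose which 3 of the 11 are fixed: C(11,3) = 165.
The other 8 form a derangement: !8 = 14833.
Total: 165 × 14833 = 2447445.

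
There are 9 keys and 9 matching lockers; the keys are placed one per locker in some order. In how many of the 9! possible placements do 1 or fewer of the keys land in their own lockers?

266993

# with exactly i fixed is C(9,i)·!(9-i); sum over i=0..1:
  i=0: C(9,0)·!9 = 1·133496 = 133496
  i=1: C(9,1)·!8 = 9·14833 = 133497
Total = 266993.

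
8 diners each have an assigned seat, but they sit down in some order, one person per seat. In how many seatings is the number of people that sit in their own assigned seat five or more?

Sum C(8,i)·!(8-i) for i = 5..8:
  i=5: C(8,5)·!3 = 56·2 = 112
  i=6: C(8,6)·!2 = 28·1 = 28
  i=7: C(8,7)·!1 = 8·0 = 0
  i=8: C(8,8)·!0 = 1·1 = 1
Total = 141.

141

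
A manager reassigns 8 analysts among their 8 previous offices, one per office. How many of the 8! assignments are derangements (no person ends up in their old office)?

14833

!8 = 8! · Σ_{k=0}^{8} (-1)^k/k!
= 8! - 8!/1! + 8!/2! - 8!/3! + 8!/4! - 8!/5! + 8!/6! - 8!/7! + 8!/8!
= 40320 - 40320 + 20160 - 6720 + 1680 - 336 + 56 - 8 + 1
= 14833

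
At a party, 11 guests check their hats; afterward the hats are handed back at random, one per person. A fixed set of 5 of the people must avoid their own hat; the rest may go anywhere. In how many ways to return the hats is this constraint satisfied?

Inclusion-exclusion on the 5 forbidden self-matches:
Σ_{j=0}^{5} (-1)^j C(5,j)(11-j)!
= C(5,0)·11! - C(5,1)·10! + C(5,2)·9! - C(5,3)·8! + C(5,4)·7! - C(5,5)·6!
= 39916800 - 18144000 + 3628800 - 403200 + 25200 - 720
= 25022880

25022880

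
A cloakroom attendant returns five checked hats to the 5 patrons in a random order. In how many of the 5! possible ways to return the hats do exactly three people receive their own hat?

10

Pick the 3 fixed positions: C(5,3) = 10 ways.
The other 2 form a derangement: !2 = 1.
Total: 10 × 1 = 10.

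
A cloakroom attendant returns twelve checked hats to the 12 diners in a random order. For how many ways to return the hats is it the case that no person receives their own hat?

176214841

Use !n = (n-1)(!(n-1) + !(n-2)).
!12 = 11·(14684570 + 1334961) = 11·16019531 = 176214841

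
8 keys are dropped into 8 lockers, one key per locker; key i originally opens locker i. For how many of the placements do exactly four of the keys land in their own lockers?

630

Choose which 4 of the 8 are fixed: C(8,4) = 70.
The other 4 form a derangement: !4 = 9.
Total: 70 × 9 = 630.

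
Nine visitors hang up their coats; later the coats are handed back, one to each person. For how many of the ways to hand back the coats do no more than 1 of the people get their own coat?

266993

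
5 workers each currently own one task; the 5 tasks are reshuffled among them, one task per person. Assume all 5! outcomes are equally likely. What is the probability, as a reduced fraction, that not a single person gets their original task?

11/30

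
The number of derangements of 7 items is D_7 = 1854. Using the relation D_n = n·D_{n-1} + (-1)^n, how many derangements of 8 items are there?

14833

D_8 = 8·1854 + 1 = 14833.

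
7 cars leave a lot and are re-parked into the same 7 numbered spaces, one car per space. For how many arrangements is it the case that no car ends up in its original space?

1854

The number of derangements of 7 is !7 = Σ_{k=0}^{7} (-1)^k·7!/k!
= 7! - 7!/1! + 7!/2! - 7!/3! + 7!/4! - 7!/5! + 7!/6! - 7!/7!
= 5040 - 5040 + 2520 - 840 + 210 - 42 + 7 - 1
= 1854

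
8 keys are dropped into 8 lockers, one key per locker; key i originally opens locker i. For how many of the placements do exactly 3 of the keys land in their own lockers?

2464

Choose which 3 of the 8 are fixed: C(8,3) = 56.
The other 5 form a derangement: !5 = 44.
Total: 56 × 44 = 2464.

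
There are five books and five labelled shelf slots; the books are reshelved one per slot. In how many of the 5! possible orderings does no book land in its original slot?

44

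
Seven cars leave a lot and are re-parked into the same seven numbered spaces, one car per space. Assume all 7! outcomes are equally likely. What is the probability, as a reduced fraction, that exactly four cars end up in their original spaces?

1/72

Favorable outcomes: C(7,4)·!3 = 35·2 = 70.
Total outcomes: 7! = 5040.
Probability = 70/5040 = 1/72.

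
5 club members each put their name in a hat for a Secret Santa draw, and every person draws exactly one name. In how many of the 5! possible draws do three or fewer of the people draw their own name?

# with exactly i fixed is C(5,i)·!(5-i); sum over i=0..3:
  i=0: C(5,0)·!5 = 1·44 = 44
  i=1: C(5,1)·!4 = 5·9 = 45
  i=2: C(5,2)·!3 = 10·2 = 20
  i=3: C(5,3)·!2 = 10·1 = 10
Total = 119.

119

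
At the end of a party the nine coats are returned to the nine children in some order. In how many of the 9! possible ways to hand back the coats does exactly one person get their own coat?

133497

Pick the single fixed position: C(9,1) = 9 ways.
The remaining 8 must be deranged: !8 = 14833.
Total: 9 × 14833 = 133497.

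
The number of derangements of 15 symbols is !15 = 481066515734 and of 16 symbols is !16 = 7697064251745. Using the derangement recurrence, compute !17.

130850092279664

!17 = (17-1)·(!16 + !15) = 16·(7697064251745 + 481066515734) = 16·8178130767479 = 130850092279664.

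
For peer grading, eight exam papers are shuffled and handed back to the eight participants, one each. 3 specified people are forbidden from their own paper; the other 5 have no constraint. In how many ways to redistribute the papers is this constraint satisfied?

27240

Let A_j be the event that the j-th constrained one is fixed. By inclusion-exclusion over the 3 events:
Σ_{j=0}^{3} (-1)^j C(3,j)(8-j)!
= C(3,0)·8! - C(3,1)·7! + C(3,2)·6! - C(3,3)·5!
= 40320 - 15120 + 2160 - 120
= 27240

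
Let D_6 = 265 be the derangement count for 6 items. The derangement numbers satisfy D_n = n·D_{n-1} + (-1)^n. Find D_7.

1854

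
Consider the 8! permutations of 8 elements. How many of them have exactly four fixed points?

630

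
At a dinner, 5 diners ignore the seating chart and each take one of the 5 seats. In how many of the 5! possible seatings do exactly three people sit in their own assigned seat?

10

Pick the 3 fixed positions: C(5,3) = 10 ways.
The remaining 2 must be deranged: !2 = 1.
Total: 10 × 1 = 10.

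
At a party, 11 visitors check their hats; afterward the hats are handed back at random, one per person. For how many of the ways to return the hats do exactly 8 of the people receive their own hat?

Pick the 8 fixed positions: C(11,8) = 165 ways.
The other 3 form a derangement: !3 = 2.
Total: 165 × 2 = 330.

330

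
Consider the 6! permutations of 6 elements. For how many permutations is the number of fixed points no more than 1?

529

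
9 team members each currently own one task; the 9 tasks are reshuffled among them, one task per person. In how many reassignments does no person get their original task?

133496

Use !n = n·!(n-1) + (-1)^n.
!9 = 9·14833 - 1 = 133496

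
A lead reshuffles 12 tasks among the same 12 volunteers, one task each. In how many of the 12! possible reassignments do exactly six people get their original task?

Choose which 6 of the 12 are fixed: C(12,6) = 924.
The remaining 6 must be deranged: !6 = 265.
Total: 924 × 265 = 244860.

244860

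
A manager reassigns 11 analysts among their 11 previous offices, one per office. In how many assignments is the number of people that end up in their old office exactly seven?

Pick the 7 fixed positions: C(11,7) = 330 ways.
The remaining 4 must be deranged: !4 = 9.
Total: 330 × 9 = 2970.

2970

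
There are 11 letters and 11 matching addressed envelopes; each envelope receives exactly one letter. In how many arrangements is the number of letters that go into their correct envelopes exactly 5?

Choose which 5 of the 11 are fixed: C(11,5) = 462.
The other 6 form a derangement: !6 = 265.
Total: 462 × 265 = 122430.

122430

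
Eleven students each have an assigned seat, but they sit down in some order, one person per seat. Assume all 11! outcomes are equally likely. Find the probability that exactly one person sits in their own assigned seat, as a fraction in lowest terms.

16481/44800

Favorable outcomes: C(11,1)·!10 = 11·1334961 = 14684571.
Total outcomes: 11! = 39916800.
Probability = 14684571/39916800 = 16481/44800.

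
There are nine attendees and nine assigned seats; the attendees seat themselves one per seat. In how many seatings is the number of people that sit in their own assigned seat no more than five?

362675

# with exactly i fixed is C(9,i)·!(9-i); sum over i=0..5:
  i=0: C(9,0)·!9 = 1·133496 = 133496
  i=1: C(9,1)·!8 = 9·14833 = 133497
  i=2: C(9,2)·!7 = 36·1854 = 66744
  i=3: C(9,3)·!6 = 84·265 = 22260
  i=4: C(9,4)·!5 = 126·44 = 5544
  i=5: C(9,5)·!4 = 126·9 = 1134
Total = 362675.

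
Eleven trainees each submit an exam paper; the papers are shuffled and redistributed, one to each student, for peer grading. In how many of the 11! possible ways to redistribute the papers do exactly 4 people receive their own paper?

611820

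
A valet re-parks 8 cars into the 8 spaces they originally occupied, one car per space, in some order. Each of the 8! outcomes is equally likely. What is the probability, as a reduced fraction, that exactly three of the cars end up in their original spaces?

Favorable outcomes: C(8,3)·!5 = 56·44 = 2464.
Total outcomes: 8! = 40320.
Probability = 2464/40320 = 11/180.

11/180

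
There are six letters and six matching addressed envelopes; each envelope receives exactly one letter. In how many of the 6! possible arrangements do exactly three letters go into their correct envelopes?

Pick the 3 fixed positions: C(6,3) = 20 ways.
The other 3 form a derangement: !3 = 2.
Total: 20 × 2 = 40.

40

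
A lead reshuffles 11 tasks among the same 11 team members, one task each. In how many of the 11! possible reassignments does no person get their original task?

The subfactorial !11 = [11!/e] (nearest integer).
11! = 39916800, and 39916800/e ≈ 14684570.08, so !11 = 14684570.

14684570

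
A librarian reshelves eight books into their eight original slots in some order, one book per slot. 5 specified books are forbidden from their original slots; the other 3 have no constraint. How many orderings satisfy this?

21234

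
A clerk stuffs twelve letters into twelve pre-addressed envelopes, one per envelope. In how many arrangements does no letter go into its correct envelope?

176214841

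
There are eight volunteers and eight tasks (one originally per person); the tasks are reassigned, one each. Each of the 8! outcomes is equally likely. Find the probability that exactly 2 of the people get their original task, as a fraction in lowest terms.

53/288

Favorable outcomes: C(8,2)·!6 = 28·265 = 7420.
Total outcomes: 8! = 40320.
Probability = 7420/40320 = 53/288.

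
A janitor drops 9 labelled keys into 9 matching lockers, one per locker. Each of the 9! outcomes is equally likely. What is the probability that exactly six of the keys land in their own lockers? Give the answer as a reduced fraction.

1/2160

Favorable outcomes: C(9,6)·!3 = 84·2 = 168.
Total outcomes: 9! = 362880.
Probability = 168/362880 = 1/2160.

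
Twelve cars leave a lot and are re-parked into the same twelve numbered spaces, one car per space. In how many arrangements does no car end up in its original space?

By inclusion-exclusion, !12 = Σ (-1)^k · 12!/k! for k=0..12
= 12! - 12!/1! + 12!/2! - 12!/3! + 12!/4! - 12!/5! + 12!/6! - 12!/7! + 12!/8! - 12!/9! + 12!/10! - 12!/11! + 12!/12!
= 479001600 - 479001600 + 239500800 - 79833600 + 19958400 - 3991680 + 665280 - 95040 + 11880 - 1320 + 132 - 12 + 1
= 176214841

176214841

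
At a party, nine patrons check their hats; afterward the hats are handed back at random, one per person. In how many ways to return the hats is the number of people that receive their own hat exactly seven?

Pick the 7 fixed positions: C(9,7) = 36 ways.
The other 2 form a derangement: !2 = 1.
Total: 36 × 1 = 36.

36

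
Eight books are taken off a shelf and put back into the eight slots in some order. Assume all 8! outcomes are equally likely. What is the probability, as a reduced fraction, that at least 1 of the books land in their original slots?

3641/5760

Favorable outcomes: Σ_{i≥1} C(8,i)·!(8-i) = 8·1854 + 28·265 + 56·44 + 70·9 + 56·2 + 28·1 + 8·0 + 1·1 = 25487.
Total outcomes: 8! = 40320.
Probability = 25487/40320 = 3641/5760.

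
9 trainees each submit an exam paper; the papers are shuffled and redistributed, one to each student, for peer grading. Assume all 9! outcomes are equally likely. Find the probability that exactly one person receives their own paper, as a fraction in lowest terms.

2119/5760

Favorable outcomes: C(9,1)·!8 = 9·14833 = 133497.
Total outcomes: 9! = 362880.
Probability = 133497/362880 = 2119/5760.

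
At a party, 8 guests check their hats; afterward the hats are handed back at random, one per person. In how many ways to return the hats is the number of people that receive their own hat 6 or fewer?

Sum C(8,i)·!(8-i) for i = 0..6:
  i=0: C(8,0)·!8 = 1·14833 = 14833
  i=1: C(8,1)·!7 = 8·1854 = 14832
  i=2: C(8,2)·!6 = 28·265 = 7420
  i=3: C(8,3)·!5 = 56·44 = 2464
  i=4: C(8,4)·!4 = 70·9 = 630
  i=5: C(8,5)·!3 = 56·2 = 112
  i=6: C(8,6)·!2 = 28·1 = 28
Total = 40319.

40319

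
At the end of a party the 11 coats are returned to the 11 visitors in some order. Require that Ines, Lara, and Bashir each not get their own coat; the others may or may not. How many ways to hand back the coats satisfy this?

30078720

Let A_j be the event that the j-th constrained one is fixed. By inclusion-exclusion over the 3 events:
Σ_{j=0}^{3} (-1)^j C(3,j)(11-j)!
= C(3,0)·11! - C(3,1)·10! + C(3,2)·9! - C(3,3)·8!
= 39916800 - 10886400 + 1088640 - 40320
= 30078720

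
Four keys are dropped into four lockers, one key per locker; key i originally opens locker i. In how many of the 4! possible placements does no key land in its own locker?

9

Recurrence: !4 = 3·(!3 + !2).
!4 = 3·(2 + 1) = 3·3 = 9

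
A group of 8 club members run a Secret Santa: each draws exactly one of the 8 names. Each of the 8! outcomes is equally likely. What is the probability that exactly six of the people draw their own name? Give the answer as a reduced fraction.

1/1440

Favorable outcomes: C(8,6)·!2 = 28·1 = 28.
Total outcomes: 8! = 40320.
Probability = 28/40320 = 1/1440.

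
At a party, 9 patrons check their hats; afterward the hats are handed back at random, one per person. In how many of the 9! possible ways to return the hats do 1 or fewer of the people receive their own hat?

266993

Sum C(9,i)·!(9-i) for i = 0..1:
  i=0: C(9,0)·!9 = 1·133496 = 133496
  i=1: C(9,1)·!8 = 9·14833 = 133497
Total = 266993.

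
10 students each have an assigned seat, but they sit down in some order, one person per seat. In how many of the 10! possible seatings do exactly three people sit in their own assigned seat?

Pick the 3 fixed positions: C(10,3) = 120 ways.
The remaining 7 must be deranged: !7 = 1854.
Total: 120 × 1854 = 222480.

222480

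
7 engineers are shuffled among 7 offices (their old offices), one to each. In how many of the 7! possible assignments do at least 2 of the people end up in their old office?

1331

Sum C(7,i)·!(7-i) for i = 2..7:
  i=2: C(7,2)·!5 = 21·44 = 924
  i=3: C(7,3)·!4 = 35·9 = 315
  i=4: C(7,4)·!3 = 35·2 = 70
  i=5: C(7,5)·!2 = 21·1 = 21
  i=6: C(7,6)·!1 = 7·0 = 0
  i=7: C(7,7)·!0 = 1·1 = 1
Total = 1331.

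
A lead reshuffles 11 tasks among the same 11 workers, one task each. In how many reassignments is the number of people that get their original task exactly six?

20328

Choose which 6 of the 11 are fixed: C(11,6) = 462.
The other 5 form a derangement: !5 = 44.
Total: 462 × 44 = 20328.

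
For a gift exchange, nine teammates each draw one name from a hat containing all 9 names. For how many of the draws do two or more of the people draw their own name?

# with exactly i fixed is C(9,i)·!(9-i); sum over i=2..9:
  i=2: C(9,2)·!7 = 36·1854 = 66744
  i=3: C(9,3)·!6 = 84·265 = 22260
  i=4: C(9,4)·!5 = 126·44 = 5544
  i=5: C(9,5)·!4 = 126·9 = 1134
  i=6: C(9,6)·!3 = 84·2 = 168
  i=7: C(9,7)·!2 = 36·1 = 36
  i=8: C(9,8)·!1 = 9·0 = 0
  i=9: C(9,9)·!0 = 1·1 = 1
Total = 95887.

95887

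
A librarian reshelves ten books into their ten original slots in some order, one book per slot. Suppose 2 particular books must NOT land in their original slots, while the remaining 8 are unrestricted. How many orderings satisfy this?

2943360

Let A_j be the event that the j-th constrained one is fixed. By inclusion-exclusion over the 2 events:
Σ_{j=0}^{2} (-1)^j C(2,j)(10-j)!
= C(2,0)·10! - C(2,1)·9! + C(2,2)·8!
= 3628800 - 725760 + 40320
= 2943360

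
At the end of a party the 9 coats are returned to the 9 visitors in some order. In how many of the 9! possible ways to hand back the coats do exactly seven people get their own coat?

36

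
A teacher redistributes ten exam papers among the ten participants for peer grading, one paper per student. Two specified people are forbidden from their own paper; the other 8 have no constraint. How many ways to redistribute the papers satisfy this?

2943360

Inclusion-exclusion on the 2 forbidden self-matches:
Σ_{j=0}^{2} (-1)^j C(2,j)(10-j)!
= C(2,0)·10! - C(2,1)·9! + C(2,2)·8!
= 3628800 - 725760 + 40320
= 2943360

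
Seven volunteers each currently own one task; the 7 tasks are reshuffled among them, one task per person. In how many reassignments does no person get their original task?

Use !n = (n-1)(!(n-1) + !(n-2)).
!7 = 6·(265 + 44) = 6·309 = 1854

1854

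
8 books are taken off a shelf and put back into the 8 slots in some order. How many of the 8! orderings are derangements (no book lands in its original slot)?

!8 = 8! · Σ_{k=0}^{8} (-1)^k/k!
= 8! - 8!/1! + 8!/2! - 8!/3! + 8!/4! - 8!/5! + 8!/6! - 8!/7! + 8!/8!
= 40320 - 40320 + 20160 - 6720 + 1680 - 336 + 56 - 8 + 1
= 14833

14833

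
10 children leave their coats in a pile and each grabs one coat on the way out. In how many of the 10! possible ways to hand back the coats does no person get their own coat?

Recurrence: !10 = 9·(!9 + !8).
!10 = 9·(133496 + 14833) = 9·148329 = 1334961

1334961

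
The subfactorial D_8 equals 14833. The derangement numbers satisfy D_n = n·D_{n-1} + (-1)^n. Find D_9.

133496

D_9 = 9·14833 - 1 = 133496.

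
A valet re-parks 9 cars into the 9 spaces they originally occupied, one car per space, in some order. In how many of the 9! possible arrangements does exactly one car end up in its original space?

133497

Choose which one of the 9 is fixed: C(9,1) = 9.
The remaining 8 must be deranged: !8 = 14833.
Total: 9 × 14833 = 133497.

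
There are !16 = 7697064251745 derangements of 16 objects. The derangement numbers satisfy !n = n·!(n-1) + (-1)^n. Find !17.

!17 = 17·7697064251745 - 1 = 130850092279664.

130850092279664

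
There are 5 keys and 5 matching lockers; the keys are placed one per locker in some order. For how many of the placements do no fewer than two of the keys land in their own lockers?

Sum C(5,i)·!(5-i) for i = 2..5:
  i=2: C(5,2)·!3 = 10·2 = 20
  i=3: C(5,3)·!2 = 10·1 = 10
  i=4: C(5,4)·!1 = 5·0 = 0
  i=5: C(5,5)·!0 = 1·1 = 1
Total = 31.

31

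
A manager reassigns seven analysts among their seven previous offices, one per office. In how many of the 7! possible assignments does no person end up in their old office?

The number of derangements of 7 is !7 = Σ_{k=0}^{7} (-1)^k·7!/k!
= 7! - 7!/1! + 7!/2! - 7!/3! + 7!/4! - 7!/5! + 7!/6! - 7!/7!
= 5040 - 5040 + 2520 - 840 + 210 - 42 + 7 - 1
= 1854

1854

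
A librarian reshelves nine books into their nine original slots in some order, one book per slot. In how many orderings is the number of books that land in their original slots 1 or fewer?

266993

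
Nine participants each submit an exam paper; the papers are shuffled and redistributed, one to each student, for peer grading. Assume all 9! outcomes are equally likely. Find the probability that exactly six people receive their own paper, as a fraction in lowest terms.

1/2160

Favorable outcomes: C(9,6)·!3 = 84·2 = 168.
Total outcomes: 9! = 362880.
Probability = 168/362880 = 1/2160.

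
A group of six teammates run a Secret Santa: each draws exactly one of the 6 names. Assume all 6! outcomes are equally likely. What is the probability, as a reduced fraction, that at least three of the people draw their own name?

7/90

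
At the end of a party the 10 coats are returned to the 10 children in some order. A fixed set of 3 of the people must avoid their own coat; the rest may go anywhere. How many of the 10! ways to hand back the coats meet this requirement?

Inclusion-exclusion on the 3 forbidden self-matches:
Σ_{j=0}^{3} (-1)^j C(3,j)(10-j)!
= C(3,0)·10! - C(3,1)·9! + C(3,2)·8! - C(3,3)·7!
= 3628800 - 1088640 + 120960 - 5040
= 2656080

2656080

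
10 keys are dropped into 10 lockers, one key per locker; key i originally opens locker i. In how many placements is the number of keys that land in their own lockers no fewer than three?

291394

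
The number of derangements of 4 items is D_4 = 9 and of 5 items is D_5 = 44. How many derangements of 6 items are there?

265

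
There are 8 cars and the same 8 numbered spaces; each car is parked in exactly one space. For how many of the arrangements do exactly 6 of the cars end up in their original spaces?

28

Choose which 6 of the 8 are fixed: C(8,6) = 28.
The remaining 2 must be deranged: !2 = 1.
Total: 28 × 1 = 28.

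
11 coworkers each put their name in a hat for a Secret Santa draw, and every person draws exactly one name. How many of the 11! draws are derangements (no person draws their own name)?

Recurrence: !11 = 11·!10 + (-1)^11.
!11 = 11·1334961 - 1 = 14684570

14684570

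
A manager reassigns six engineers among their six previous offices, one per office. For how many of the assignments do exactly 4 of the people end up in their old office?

15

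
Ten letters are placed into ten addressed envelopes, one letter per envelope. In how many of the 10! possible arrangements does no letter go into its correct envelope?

The number of derangements of 10 is !10 = Σ_{k=0}^{10} (-1)^k·10!/k!
= 10! - 10!/1! + 10!/2! - 10!/3! + 10!/4! - 10!/5! + 10!/6! - 10!/7! + 10!/8! - 10!/9! + 10!/10!
= 3628800 - 3628800 + 1814400 - 604800 + 151200 - 30240 + 5040 - 720 + 90 - 10 + 1
= 1334961

1334961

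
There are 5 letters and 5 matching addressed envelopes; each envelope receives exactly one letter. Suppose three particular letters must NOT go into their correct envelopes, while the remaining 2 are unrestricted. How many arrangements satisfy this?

Inclusion-exclusion on the 3 forbidden self-matches:
Σ_{j=0}^{3} (-1)^j C(3,j)(5-j)!
= C(3,0)·5! - C(3,1)·4! + C(3,2)·3! - C(3,3)·2!
= 120 - 72 + 18 - 2
= 64

64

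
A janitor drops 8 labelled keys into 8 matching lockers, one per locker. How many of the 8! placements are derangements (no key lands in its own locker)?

14833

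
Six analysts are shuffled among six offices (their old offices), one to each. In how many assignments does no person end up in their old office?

The subfactorial !6 = [6!/e] (nearest integer).
6! = 720, and 720/e ≈ 264.87, so !6 = 265.

265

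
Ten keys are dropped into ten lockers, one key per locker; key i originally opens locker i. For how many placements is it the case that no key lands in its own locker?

Recurrence: !10 = 9·(!9 + !8).
!10 = 9·(133496 + 14833) = 9·148329 = 1334961

1334961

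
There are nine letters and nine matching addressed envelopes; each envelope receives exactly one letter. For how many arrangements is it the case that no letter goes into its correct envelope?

133496

!9 is the nearest integer to 9!/e.
9! = 362880, and 362880/e ≈ 133496.09, so !9 = 133496.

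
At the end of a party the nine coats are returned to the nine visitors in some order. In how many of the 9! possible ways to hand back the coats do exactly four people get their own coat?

5544

Choose which 4 of the 9 are fixed: C(9,4) = 126.
The other 5 form a derangement: !5 = 44.
Total: 126 × 44 = 5544.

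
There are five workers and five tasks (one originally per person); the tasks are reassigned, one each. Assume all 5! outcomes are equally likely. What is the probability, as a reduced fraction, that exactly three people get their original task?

1/12

Favorable outcomes: C(5,3)·!2 = 10·1 = 10.
Total outcomes: 5! = 120.
Probability = 10/120 = 1/12.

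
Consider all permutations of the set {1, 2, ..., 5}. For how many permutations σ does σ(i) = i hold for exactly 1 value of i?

Choose which one of the 5 is fixed: C(5,1) = 5.
The remaining 4 must be deranged: !4 = 9.
Total: 5 × 9 = 45.

45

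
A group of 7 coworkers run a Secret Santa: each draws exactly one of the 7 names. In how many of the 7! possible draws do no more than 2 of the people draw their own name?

4633

# with exactly i fixed is C(7,i)·!(7-i); sum over i=0..2:
  i=0: C(7,0)·!7 = 1·1854 = 1854
  i=1: C(7,1)·!6 = 7·265 = 1855
  i=2: C(7,2)·!5 = 21·44 = 924
Total = 4633.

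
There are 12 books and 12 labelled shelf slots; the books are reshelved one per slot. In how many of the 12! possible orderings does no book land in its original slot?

176214841

The subfactorial !12 = [12!/e] (nearest integer).
12! = 479001600, and 479001600/e ≈ 176214840.93, so !12 = 176214841.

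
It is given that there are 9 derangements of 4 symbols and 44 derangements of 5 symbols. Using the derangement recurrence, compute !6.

265

!6 = (6-1)·(!5 + !4) = 5·(44 + 9) = 5·53 = 265.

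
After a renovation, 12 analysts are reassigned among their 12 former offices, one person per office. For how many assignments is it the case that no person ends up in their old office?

176214841

Use !n = n·!(n-1) + (-1)^n.
!12 = 12·14684570 + 1 = 176214841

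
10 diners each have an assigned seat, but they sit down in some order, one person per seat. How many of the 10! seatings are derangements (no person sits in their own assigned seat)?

1334961

Use !n = (n-1)(!(n-1) + !(n-2)).
!10 = 9·(133496 + 14833) = 9·148329 = 1334961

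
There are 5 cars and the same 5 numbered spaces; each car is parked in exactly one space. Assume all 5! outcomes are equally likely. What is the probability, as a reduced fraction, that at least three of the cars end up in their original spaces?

11/120

Favorable outcomes: Σ_{i≥3} C(5,i)·!(5-i) = 10·1 + 5·0 + 1·1 = 11.
Total outcomes: 5! = 120.
Probability = 11/120 = 11/120.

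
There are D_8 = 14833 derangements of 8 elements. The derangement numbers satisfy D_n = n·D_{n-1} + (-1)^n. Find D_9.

133496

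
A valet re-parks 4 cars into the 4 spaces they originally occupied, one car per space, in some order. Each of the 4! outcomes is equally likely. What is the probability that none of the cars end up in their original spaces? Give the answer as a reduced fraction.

Favorable outcomes: !4 = 9.
Total outcomes: 4! = 24.
Probability = 9/24 = 3/8.

3/8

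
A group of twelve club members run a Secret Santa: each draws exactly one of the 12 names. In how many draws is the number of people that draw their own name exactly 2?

88107426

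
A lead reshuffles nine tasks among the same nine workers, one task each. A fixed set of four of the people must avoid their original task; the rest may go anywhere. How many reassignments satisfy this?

Let A_j be the event that the j-th constrained one is fixed. By inclusion-exclusion over the 4 events:
Σ_{j=0}^{4} (-1)^j C(4,j)(9-j)!
= C(4,0)·9! - C(4,1)·8! + C(4,2)·7! - C(4,3)·6! + C(4,4)·5!
= 362880 - 161280 + 30240 - 2880 + 120
= 229080

229080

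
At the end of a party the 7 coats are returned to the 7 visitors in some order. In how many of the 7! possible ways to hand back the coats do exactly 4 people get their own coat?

70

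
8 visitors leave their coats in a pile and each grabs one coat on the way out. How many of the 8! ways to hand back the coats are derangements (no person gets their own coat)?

14833

The number of derangements of 8 is !8 = Σ_{k=0}^{8} (-1)^k·8!/k!
= 8! - 8!/1! + 8!/2! - 8!/3! + 8!/4! - 8!/5! + 8!/6! - 8!/7! + 8!/8!
= 40320 - 40320 + 20160 - 6720 + 1680 - 336 + 56 - 8 + 1
= 14833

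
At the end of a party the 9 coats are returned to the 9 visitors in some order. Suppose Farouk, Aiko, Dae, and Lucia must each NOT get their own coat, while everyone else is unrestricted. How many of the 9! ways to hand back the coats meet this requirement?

229080

Let A_j be the event that the j-th constrained one is fixed. By inclusion-exclusion over the 4 events:
Σ_{j=0}^{4} (-1)^j C(4,j)(9-j)!
= C(4,0)·9! - C(4,1)·8! + C(4,2)·7! - C(4,3)·6! + C(4,4)·5!
= 362880 - 161280 + 30240 - 2880 + 120
= 229080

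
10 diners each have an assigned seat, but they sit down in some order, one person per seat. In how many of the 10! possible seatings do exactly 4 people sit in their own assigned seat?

55650

Pick the 4 fixed positions: C(10,4) = 210 ways.
The remaining 6 must be deranged: !6 = 265.
Total: 210 × 265 = 55650.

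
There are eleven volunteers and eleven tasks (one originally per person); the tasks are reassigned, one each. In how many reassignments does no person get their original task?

By inclusion-exclusion, !11 = Σ (-1)^k · 11!/k! for k=0..11
= 11! - 11!/1! + 11!/2! - 11!/3! + 11!/4! - 11!/5! + 11!/6! - 11!/7! + 11!/8! - 11!/9! + 11!/10! - 11!/11!
= 39916800 - 39916800 + 19958400 - 6652800 + 1663200 - 332640 + 55440 - 7920 + 990 - 110 + 11 - 1
= 14684570

14684570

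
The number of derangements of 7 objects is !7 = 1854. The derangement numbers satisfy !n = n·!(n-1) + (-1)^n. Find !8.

!8 = 8·1854 + 1 = 14833.

14833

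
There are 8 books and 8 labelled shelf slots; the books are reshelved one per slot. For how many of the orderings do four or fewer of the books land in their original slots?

# with exactly i fixed is C(8,i)·!(8-i); sum over i=0..4:
  i=0: C(8,0)·!8 = 1·14833 = 14833
  i=1: C(8,1)·!7 = 8·1854 = 14832
  i=2: C(8,2)·!6 = 28·265 = 7420
  i=3: C(8,3)·!5 = 56·44 = 2464
  i=4: C(8,4)·!4 = 70·9 = 630
Total = 40179.

40179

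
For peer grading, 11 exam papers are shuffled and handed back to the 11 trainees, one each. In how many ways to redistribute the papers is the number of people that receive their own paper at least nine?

56

Sum C(11,i)·!(11-i) for i = 9..11:
  i=9: C(11,9)·!2 = 55·1 = 55
  i=10: C(11,10)·!1 = 11·0 = 0
  i=11: C(11,11)·!0 = 1·1 = 1
Total = 56.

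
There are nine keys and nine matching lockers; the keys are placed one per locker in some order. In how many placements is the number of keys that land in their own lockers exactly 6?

Choose which 6 of the 9 are fixed: C(9,6) = 84.
The remaining 3 must be deranged: !3 = 2.
Total: 84 × 2 = 168.

168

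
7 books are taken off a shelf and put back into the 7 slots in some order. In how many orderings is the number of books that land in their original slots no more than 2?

# with exactly i fixed is C(7,i)·!(7-i); sum over i=0..2:
  i=0: C(7,0)·!7 = 1·1854 = 1854
  i=1: C(7,1)·!6 = 7·265 = 1855
  i=2: C(7,2)·!5 = 21·44 = 924
Total = 4633.

4633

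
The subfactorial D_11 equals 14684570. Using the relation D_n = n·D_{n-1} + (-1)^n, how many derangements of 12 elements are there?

176214841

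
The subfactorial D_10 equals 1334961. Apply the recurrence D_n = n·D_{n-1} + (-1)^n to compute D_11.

14684570

D_11 = 11·1334961 - 1 = 14684570.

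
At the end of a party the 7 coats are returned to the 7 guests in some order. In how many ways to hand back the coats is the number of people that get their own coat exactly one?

1855

Pick the single fixed position: C(7,1) = 7 ways.
The remaining 6 must be deranged: !6 = 265.
Total: 7 × 265 = 1855.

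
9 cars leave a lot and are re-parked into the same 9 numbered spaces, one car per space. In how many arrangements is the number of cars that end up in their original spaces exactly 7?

Pick the 7 fixed positions: C(9,7) = 36 ways.
The remaining 2 must be deranged: !2 = 1.
Total: 36 × 1 = 36.

36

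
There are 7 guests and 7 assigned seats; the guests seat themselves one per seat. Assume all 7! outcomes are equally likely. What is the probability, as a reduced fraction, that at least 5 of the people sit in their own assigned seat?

11/2520

Favorable outcomes: Σ_{i≥5} C(7,i)·!(7-i) = 21·1 + 7·0 + 1·1 = 22.
Total outcomes: 7! = 5040.
Probability = 22/5040 = 11/2520.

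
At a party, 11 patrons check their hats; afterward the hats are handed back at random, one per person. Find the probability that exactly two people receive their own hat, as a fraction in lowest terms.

Favorable outcomes: C(11,2)·!9 = 55·133496 = 7342280.
Total outcomes: 11! = 39916800.
Probability = 7342280/39916800 = 16687/90720.

16687/90720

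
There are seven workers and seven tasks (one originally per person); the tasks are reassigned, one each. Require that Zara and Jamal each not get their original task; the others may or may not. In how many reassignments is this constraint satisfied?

3720

Let A_j be the event that the j-th constrained one is fixed. By inclusion-exclusion over the 2 events:
Σ_{j=0}^{2} (-1)^j C(2,j)(7-j)!
= C(2,0)·7! - C(2,1)·6! + C(2,2)·5!
= 5040 - 1440 + 120
= 3720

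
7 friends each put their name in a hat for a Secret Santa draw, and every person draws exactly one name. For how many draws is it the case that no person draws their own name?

1854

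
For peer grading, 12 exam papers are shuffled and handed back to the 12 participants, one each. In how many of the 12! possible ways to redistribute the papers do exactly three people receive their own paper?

29369120

Pick the 3 fixed positions: C(12,3) = 220 ways.
The remaining 9 must be deranged: !9 = 133496.
Total: 220 × 133496 = 29369120.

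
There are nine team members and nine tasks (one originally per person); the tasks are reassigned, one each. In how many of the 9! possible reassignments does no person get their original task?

!9 = 9! · Σ_{k=0}^{9} (-1)^k/k!
= 9! - 9!/1! + 9!/2! - 9!/3! + 9!/4! - 9!/5! + 9!/6! - 9!/7! + 9!/8! - 9!/9!
= 362880 - 362880 + 181440 - 60480 + 15120 - 3024 + 504 - 72 + 9 - 1
= 133496

133496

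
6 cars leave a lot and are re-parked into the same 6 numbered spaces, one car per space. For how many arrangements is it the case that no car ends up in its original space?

265

Recurrence: !6 = 6·!5 + (-1)^6.
!6 = 6·44 + 1 = 265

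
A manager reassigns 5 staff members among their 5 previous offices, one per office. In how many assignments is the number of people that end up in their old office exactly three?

10

Pick the 3 fixed positions: C(5,3) = 10 ways.
The remaining 2 must be deranged: !2 = 1.
Total: 10 × 1 = 10.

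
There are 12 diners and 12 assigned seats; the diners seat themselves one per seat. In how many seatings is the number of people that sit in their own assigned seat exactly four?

Choose which 4 of the 12 are fixed: C(12,4) = 495.
The other 8 form a derangement: !8 = 14833.
Total: 495 × 14833 = 7342335.

7342335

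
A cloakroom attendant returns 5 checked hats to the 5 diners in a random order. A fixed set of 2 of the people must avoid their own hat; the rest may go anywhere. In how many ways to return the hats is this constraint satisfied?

78

Let A_j be the event that the j-th constrained one is fixed. By inclusion-exclusion over the 2 events:
Σ_{j=0}^{2} (-1)^j C(2,j)(5-j)!
= C(2,0)·5! - C(2,1)·4! + C(2,2)·3!
= 120 - 48 + 6
= 78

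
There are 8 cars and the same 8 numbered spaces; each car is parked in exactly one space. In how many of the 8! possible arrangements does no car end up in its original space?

Recurrence: !8 = 8·!7 + (-1)^8.
!8 = 8·1854 + 1 = 14833

14833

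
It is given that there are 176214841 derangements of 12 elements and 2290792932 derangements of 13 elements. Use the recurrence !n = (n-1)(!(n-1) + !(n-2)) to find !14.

!14 = (14-1)·(!13 + !12) = 13·(2290792932 + 176214841) = 13·2467007773 = 32071101049.

32071101049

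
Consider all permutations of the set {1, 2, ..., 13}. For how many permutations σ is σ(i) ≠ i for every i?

The subfactorial !13 = [13!/e] (nearest integer).
13! = 6227020800, and 6227020800/e ≈ 2290792932.07, so !13 = 2290792932.

2290792932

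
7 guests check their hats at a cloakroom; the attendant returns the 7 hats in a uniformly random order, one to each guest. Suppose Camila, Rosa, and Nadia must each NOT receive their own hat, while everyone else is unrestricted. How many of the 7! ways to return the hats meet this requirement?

3216

Let A_j be the event that the j-th constrained one is fixed. By inclusion-exclusion over the 3 events:
Σ_{j=0}^{3} (-1)^j C(3,j)(7-j)!
= C(3,0)·7! - C(3,1)·6! + C(3,2)·5! - C(3,3)·4!
= 5040 - 2160 + 360 - 24
= 3216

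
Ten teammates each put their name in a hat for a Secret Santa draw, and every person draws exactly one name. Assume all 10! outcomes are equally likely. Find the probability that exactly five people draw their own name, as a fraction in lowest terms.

11/3600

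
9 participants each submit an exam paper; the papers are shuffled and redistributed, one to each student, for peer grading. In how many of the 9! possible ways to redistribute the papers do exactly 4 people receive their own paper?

5544

Choose which 4 of the 9 are fixed: C(9,4) = 126.
The other 5 form a derangement: !5 = 44.
Total: 126 × 44 = 5544.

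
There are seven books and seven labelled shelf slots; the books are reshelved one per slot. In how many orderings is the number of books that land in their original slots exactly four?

70

Choose which 4 of the 7 are fixed: C(7,4) = 35.
The remaining 3 must be deranged: !3 = 2.
Total: 35 × 2 = 70.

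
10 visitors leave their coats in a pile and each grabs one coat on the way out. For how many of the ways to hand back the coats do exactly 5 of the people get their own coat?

11088

Choose which 5 of the 10 are fixed: C(10,5) = 252.
The other 5 form a derangement: !5 = 44.
Total: 252 × 44 = 11088.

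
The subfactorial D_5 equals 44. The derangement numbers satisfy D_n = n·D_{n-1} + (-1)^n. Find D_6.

D_6 = 6·44 + 1 = 265.

265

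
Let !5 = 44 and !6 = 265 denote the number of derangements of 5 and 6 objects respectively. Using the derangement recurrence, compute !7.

!7 = (7-1)·(!6 + !5) = 6·(265 + 44) = 6·309 = 1854.

1854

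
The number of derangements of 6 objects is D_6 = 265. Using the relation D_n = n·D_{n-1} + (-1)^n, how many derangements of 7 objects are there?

D_7 = 7·265 - 1 = 1854.

1854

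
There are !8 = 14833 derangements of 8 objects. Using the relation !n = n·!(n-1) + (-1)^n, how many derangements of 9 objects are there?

133496

!9 = 9·14833 - 1 = 133496.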